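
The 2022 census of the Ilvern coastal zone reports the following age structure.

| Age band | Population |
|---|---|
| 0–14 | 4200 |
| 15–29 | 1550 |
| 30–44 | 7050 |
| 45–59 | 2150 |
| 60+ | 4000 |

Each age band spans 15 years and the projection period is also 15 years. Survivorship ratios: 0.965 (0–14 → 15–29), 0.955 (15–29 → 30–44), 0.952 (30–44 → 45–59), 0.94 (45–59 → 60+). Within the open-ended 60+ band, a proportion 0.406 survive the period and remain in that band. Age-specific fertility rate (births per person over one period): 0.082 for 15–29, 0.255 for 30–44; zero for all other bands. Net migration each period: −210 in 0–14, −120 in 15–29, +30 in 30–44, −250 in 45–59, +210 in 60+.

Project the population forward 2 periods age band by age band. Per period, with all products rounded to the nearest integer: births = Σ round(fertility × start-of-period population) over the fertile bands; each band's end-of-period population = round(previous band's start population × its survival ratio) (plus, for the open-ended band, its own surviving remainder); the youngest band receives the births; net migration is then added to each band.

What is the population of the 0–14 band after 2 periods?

Period 1.
Births: 1550 × 0.082 = 127  |  7050 × 0.255 = 1798 → total 1925
15–29: 4200 × 0.965 = 4053
30–44: 1550 × 0.955 = 1480
45–59: 7050 × 0.952 = 6712
60+: 2150 × 0.94 + 4000 × 0.406 = 2021 + 1624 = 3645
Net migration: 0–14 − 210 → 1715; 15–29 − 120 → 3933; 30–44 + 30 → 1510; 45–59 − 250 → 6462; 60+ + 210 → 3855
End of period: [1715, 3933, 1510, 6462, 3855]
Period 2.
Births: 3933 × 0.082 = 323  |  1510 × 0.255 = 385 → total 708
15–29: 1715 × 0.965 = 1655
30–44: 3933 × 0.955 = 3756
45–59: 1510 × 0.952 = 1438
60+: 6462 × 0.94 + 3855 × 0.406 = 6074 + 1565 = 7639
Net migration: 0–14 − 210 → 498; 15–29 − 120 → 1535; 30–44 + 30 → 3786; 45–59 − 250 → 1188; 60+ + 210 → 7849
End of period: [498, 1535, 3786, 1188, 7849]

498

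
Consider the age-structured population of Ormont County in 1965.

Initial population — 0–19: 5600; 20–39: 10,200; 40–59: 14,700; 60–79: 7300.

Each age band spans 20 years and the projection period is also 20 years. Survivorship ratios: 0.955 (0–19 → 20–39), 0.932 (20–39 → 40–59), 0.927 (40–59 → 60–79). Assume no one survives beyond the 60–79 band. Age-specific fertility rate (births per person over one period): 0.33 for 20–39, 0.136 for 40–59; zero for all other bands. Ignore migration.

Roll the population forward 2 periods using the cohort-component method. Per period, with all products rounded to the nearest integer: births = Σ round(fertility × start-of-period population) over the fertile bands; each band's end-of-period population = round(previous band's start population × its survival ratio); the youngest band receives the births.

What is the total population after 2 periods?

Period 1:
Births: 10200 × 0.33 = 3366, 14700 × 0.136 = 1999 → 5365
20–39: 5600 × 0.955 = 5348
40–59: 10200 × 0.932 = 9506
60–79: 14700 × 0.927 = 13627
Giving 5365 / 5348 / 9506 / 13627.
Period 2:
Births: 5348 × 0.33 = 1765, 9506 × 0.136 = 1293 → 3058
20–39: 5365 × 0.955 = 5124
40–59: 5348 × 0.932 = 4984
60–79: 9506 × 0.927 = 8812
Giving 3058 / 5124 / 4984 / 8812.
Total after period 2: 3058 + 5124 + 4984 + 8812 = 21978

21978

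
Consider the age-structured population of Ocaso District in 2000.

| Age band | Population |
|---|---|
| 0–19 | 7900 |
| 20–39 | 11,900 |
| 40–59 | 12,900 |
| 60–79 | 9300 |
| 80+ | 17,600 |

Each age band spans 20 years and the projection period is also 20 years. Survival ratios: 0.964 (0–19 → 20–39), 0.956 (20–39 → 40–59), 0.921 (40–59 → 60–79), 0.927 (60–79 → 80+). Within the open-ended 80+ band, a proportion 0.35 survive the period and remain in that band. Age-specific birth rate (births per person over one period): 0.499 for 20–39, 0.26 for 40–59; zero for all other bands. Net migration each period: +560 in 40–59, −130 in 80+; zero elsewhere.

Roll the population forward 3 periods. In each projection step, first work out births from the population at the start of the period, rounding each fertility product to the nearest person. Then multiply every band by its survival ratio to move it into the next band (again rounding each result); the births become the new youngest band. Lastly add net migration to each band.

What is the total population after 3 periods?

[period 1]
Births: 11900 × 0.499 = 5938, 12900 × 0.26 = 3354 → total 9292
20–39: 7900 × 0.964 = 7616
40–59: 11900 × 0.956 = 11376
60–79: 12900 × 0.921 = 11881
80+: 9300 × 0.927 + 17600 × 0.35 = 8621 + 6160 = 14781
Net migration: 40–59 + 560 → 11936; 80+ − 130 → 14651
Population now: 0–19=9292, 20–39=7616, 40–59=11936, 60–79=11881, 80+=14651
[period 2]
Births: 7616 × 0.499 = 3800, 11936 × 0.26 = 3103 → total 6903
20–39: 9292 × 0.964 = 8957
40–59: 7616 × 0.956 = 7281
60–79: 11936 × 0.921 = 10993
80+: 11881 × 0.927 + 14651 × 0.35 = 11014 + 5128 = 16142
Net migration: 40–59 + 560 → 7841; 80+ − 130 → 16012
Population now: 0–19=6903, 20–39=8957, 40–59=7841, 60–79=10993, 80+=16012
[period 3]
Births: 8957 × 0.499 = 4470, 7841 × 0.26 = 2039 → total 6509
20–39: 6903 × 0.964 = 6654
40–59: 8957 × 0.956 = 8563
60–79: 7841 × 0.921 = 7222
80+: 10993 × 0.927 + 16012 × 0.35 = 10191 + 5604 = 15795
Net migration: 40–59 + 560 → 9123; 80+ − 130 → 15665
Population now: 0–19=6509, 20–39=6654, 40–59=9123, 60–79=7222, 80+=15665
Total after period 3: 6509 + 6654 + 9123 + 7222 + 15665 = 45173

45173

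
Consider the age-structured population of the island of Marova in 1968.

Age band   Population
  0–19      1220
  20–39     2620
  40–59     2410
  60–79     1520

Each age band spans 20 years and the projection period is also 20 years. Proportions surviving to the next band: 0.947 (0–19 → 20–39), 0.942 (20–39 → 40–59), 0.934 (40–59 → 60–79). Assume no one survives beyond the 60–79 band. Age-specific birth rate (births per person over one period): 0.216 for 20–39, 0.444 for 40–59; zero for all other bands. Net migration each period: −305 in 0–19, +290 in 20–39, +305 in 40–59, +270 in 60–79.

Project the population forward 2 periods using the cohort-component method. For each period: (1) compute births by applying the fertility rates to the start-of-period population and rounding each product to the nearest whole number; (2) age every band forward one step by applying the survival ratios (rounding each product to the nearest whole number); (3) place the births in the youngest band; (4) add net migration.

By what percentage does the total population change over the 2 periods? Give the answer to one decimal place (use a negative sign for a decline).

-5.9

After projecting period 1:
Births: 2620 × 0.216 = 566  |  2410 × 0.444 = 1070 → 1636
20–39: 1220 × 0.947 = 1155
40–59: 2620 × 0.942 = 2468
60–79: 2410 × 0.934 = 2251
Net migration: 0–19 − 305 → 1331; 20–39 + 290 → 1445; 40–59 + 305 → 2773; 60–79 + 270 → 2521
Giving 1331 / 1445 / 2773 / 2521.
After projecting period 2:
Births: 1445 × 0.216 = 312  |  2773 × 0.444 = 1231 → 1543
20–39: 1331 × 0.947 = 1260
40–59: 1445 × 0.942 = 1361
60–79: 2773 × 0.934 = 2590
Net migration: 0–19 − 305 → 1238; 20–39 + 290 → 1550; 40–59 + 305 → 1666; 60–79 + 270 → 2860
Giving 1238 / 1550 / 1666 / 2860.
Total: 7770 → 7314; change = -456; percentage change = -5.9%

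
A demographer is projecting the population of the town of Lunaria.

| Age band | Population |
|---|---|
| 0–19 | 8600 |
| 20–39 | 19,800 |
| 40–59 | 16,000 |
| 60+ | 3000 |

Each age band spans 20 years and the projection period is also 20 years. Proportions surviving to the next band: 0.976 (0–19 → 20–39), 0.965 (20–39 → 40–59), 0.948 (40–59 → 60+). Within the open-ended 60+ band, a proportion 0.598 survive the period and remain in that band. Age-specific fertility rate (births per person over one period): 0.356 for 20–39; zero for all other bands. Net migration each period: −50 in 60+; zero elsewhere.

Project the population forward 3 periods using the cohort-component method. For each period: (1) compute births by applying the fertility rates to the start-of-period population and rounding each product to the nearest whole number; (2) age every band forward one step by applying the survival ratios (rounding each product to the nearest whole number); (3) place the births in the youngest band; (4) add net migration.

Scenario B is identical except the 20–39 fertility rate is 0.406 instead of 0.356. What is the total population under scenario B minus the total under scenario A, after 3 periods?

2078

[period 1]
Births: 19800 × 0.356 = 7049
20–39: 8600 × 0.976 = 8394
40–59: 19800 × 0.965 = 19107
60+: 16000 × 0.948 + 3000 × 0.598 = 15168 + 1794 = 16962
Net migration: 60+ − 50 → 16912
→ [7049, 8394, 19107, 16912]
[period 2]
Births: 8394 × 0.356 = 2988
20–39: 7049 × 0.976 = 6880
40–59: 8394 × 0.965 = 8100
60+: 19107 × 0.948 + 16912 × 0.598 = 18113 + 10113 = 28226
Net migration: 60+ − 50 → 28176
→ [2988, 6880, 8100, 28176]
[period 3]
Births: 6880 × 0.356 = 2449
20–39: 2988 × 0.976 = 2916
40–59: 6880 × 0.965 = 6639
60+: 8100 × 0.948 + 28176 × 0.598 = 7679 + 16849 = 24528
Net migration: 60+ − 50 → 24478
→ [2449, 2916, 6639, 24478]
Scenario A total after 3 periods: 36482
Scenario B projection —
[period 1]
Births: 19800 × 0.406 = 8039
20–39: 8600 × 0.976 = 8394
40–59: 19800 × 0.965 = 19107
60+: 16000 × 0.948 + 3000 × 0.598 = 15168 + 1794 = 16962
Net migration: 60+ − 50 → 16912
→ [8039, 8394, 19107, 16912]
[period 2]
Births: 8394 × 0.406 = 3408
20–39: 8039 × 0.976 = 7846
40–59: 8394 × 0.965 = 8100
60+: 19107 × 0.948 + 16912 × 0.598 = 18113 + 10113 = 28226
Net migration: 60+ − 50 → 28176
→ [3408, 7846, 8100, 28176]
[period 3]
Births: 7846 × 0.406 = 3185
20–39: 3408 × 0.976 = 3326
40–59: 7846 × 0.965 = 7571
60+: 8100 × 0.948 + 28176 × 0.598 = 7679 + 16849 = 24528
Net migration: 60+ − 50 → 24478
→ [3185, 3326, 7571, 24478]
Scenario B total after 3 periods: 38560
Difference B − A = 38560 − 36482 = 2078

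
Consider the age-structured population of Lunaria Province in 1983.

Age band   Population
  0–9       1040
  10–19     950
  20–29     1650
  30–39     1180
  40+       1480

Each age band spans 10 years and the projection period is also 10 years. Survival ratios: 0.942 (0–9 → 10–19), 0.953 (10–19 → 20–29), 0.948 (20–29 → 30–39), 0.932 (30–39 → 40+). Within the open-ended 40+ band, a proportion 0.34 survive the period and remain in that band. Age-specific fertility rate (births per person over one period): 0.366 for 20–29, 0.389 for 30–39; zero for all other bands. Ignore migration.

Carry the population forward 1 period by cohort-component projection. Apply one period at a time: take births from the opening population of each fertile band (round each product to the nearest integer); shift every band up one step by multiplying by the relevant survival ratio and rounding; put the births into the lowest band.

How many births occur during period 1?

After projecting period 1:
Births: 1650 * 0.366 = 604 ; 1180 * 0.389 = 459 — total 1063
10–19: 1040 * 0.942 = 980
20–29: 950 * 0.953 = 905
30–39: 1650 * 0.948 = 1564
40+: 1180 * 0.932 + 1480 * 0.34 = 1100 + 503 = 1603
End of period: [1063, 980, 905, 1564, 1603]

1063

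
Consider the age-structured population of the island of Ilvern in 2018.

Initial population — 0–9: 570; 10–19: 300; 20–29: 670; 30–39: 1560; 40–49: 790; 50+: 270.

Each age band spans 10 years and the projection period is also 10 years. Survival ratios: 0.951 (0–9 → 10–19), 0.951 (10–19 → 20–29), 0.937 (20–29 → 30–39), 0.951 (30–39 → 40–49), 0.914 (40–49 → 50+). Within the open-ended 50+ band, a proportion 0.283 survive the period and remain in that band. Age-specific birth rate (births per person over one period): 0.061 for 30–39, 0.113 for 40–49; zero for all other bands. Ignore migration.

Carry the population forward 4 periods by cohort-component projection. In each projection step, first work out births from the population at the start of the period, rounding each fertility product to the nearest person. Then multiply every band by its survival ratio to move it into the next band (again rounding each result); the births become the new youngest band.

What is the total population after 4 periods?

Let band 1 be 0–9 through band 6 = 50+.
Period 1:
Births: 1560 * 0.061 = 95  |  790 * 0.113 = 89 — total 184
Band 2: 570 * 0.951 = 542
Band 3: 300 * 0.951 = 285
Band 4: 670 * 0.937 = 628
Band 5: 1560 * 0.951 = 1484
Band 6: 790 * 0.914 + 270 * 0.283 = 722 + 76 = 798
→ [184, 542, 285, 628, 1484, 798]
Period 2:
Births: 628 * 0.061 = 38  |  1484 * 0.113 = 168 — total 206
Band 2: 184 * 0.951 = 175
Band 3: 542 * 0.951 = 515
Band 4: 285 * 0.937 = 267
Band 5: 628 * 0.951 = 597
Band 6: 1484 * 0.914 + 798 * 0.283 = 1356 + 226 = 1582
→ [206, 175, 515, 267, 597, 1582]
Period 3:
Births: 267 * 0.061 = 16  |  597 * 0.113 = 67 — total 83
Band 2: 206 * 0.951 = 196
Band 3: 175 * 0.951 = 166
Band 4: 515 * 0.937 = 483
Band 5: 267 * 0.951 = 254
Band 6: 597 * 0.914 + 1582 * 0.283 = 546 + 448 = 994
→ [83, 196, 166, 483, 254, 994]
Period 4:
Births: 483 * 0.061 = 29  |  254 * 0.113 = 29 — total 58
Band 2: 83 * 0.951 = 79
Band 3: 196 * 0.951 = 186
Band 4: 166 * 0.937 = 156
Band 5: 483 * 0.951 = 459
Band 6: 254 * 0.914 + 994 * 0.283 = 232 + 281 = 513
→ [58, 79, 186, 156, 459, 513]
Total after period 4: 58 + 79 + 186 + 156 + 459 + 513 = 1451

1451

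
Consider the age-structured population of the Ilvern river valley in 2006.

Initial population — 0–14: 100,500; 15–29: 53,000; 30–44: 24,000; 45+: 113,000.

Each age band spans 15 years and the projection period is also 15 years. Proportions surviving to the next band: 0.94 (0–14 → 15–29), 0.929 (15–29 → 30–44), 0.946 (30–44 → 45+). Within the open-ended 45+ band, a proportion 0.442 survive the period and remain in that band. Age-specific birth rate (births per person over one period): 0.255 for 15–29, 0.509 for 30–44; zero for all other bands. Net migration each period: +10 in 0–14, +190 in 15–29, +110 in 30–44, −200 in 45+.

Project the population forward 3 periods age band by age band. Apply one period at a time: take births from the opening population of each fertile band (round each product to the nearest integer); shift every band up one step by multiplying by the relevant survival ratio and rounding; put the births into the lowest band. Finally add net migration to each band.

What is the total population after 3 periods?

Let band 1 be 0–14 through band 4 = 45+.
[period 1]
Births: 53000 × 0.255 = 13515  |  24000 × 0.509 = 12216 — total 25731
Band 2: 100500 × 0.94 = 94470
Band 3: 53000 × 0.929 = 49237
Band 4: 24000 × 0.946 + 113000 × 0.442 = 22704 + 49946 = 72650
Net migration: Band 1 + 10 → 25741; Band 2 + 190 → 94660; Band 3 + 110 → 49347; Band 4 − 200 → 72450
Population now: 0–14=25741, 15–29=94660, 30–44=49347, 45+=72450
[period 2]
Births: 94660 × 0.255 = 24138  |  49347 × 0.509 = 25118 — total 49256
Band 2: 25741 × 0.94 = 24197
Band 3: 94660 × 0.929 = 87939
Band 4: 49347 × 0.946 + 72450 × 0.442 = 46682 + 32023 = 78705
Net migration: Band 1 + 10 → 49266; Band 2 + 190 → 24387; Band 3 + 110 → 88049; Band 4 − 200 → 78505
Population now: 0–14=49266, 15–29=24387, 30–44=88049, 45+=78505
[period 3]
Births: 24387 × 0.255 = 6219  |  88049 × 0.509 = 44817 — total 51036
Band 2: 49266 × 0.94 = 46310
Band 3: 24387 × 0.929 = 22656
Band 4: 88049 × 0.946 + 78505 × 0.442 = 83294 + 34699 = 117993
Net migration: Band 1 + 10 → 51046; Band 2 + 190 → 46500; Band 3 + 110 → 22766; Band 4 − 200 → 117793
Population now: 0–14=51046, 15–29=46500, 30–44=22766, 45+=117793
Total after period 3: 51046 + 46500 + 22766 + 117793 = 238105

238105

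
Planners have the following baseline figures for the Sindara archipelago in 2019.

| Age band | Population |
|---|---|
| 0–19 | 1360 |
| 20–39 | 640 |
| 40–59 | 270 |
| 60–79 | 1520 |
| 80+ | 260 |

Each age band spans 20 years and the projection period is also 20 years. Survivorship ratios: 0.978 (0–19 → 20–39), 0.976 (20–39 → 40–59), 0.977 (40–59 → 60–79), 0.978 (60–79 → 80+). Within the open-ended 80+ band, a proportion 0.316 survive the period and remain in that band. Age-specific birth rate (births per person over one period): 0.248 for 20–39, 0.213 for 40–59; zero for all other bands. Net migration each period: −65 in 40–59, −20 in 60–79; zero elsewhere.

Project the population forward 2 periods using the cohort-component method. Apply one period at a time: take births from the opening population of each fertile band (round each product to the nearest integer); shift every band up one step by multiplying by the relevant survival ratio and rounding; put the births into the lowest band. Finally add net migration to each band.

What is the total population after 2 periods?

3156

Let band 1 be 0–19 through band 5 = 80+.
After projecting period 1:
Births: 640 × 0.248 = 159 ; 270 × 0.213 = 58 → total 217
Band 2: 1360 × 0.978 = 1330
Band 3: 640 × 0.976 = 625
Band 4: 270 × 0.977 = 264
Band 5: 1520 × 0.978 + 260 × 0.316 = 1487 + 82 = 1569
Net migration: Band 3 − 65 → 560; Band 4 − 20 → 244
→ [217, 1330, 560, 244, 1569]
After projecting period 2:
Births: 1330 × 0.248 = 330 ; 560 × 0.213 = 119 → total 449
Band 2: 217 × 0.978 = 212
Band 3: 1330 × 0.976 = 1298
Band 4: 560 × 0.977 = 547
Band 5: 244 × 0.978 + 1569 × 0.316 = 239 + 496 = 735
Net migration: Band 3 − 65 → 1233; Band 4 − 20 → 527
→ [449, 212, 1233, 527, 735]
Total after period 2: 449 + 212 + 1233 + 527 + 735 = 3156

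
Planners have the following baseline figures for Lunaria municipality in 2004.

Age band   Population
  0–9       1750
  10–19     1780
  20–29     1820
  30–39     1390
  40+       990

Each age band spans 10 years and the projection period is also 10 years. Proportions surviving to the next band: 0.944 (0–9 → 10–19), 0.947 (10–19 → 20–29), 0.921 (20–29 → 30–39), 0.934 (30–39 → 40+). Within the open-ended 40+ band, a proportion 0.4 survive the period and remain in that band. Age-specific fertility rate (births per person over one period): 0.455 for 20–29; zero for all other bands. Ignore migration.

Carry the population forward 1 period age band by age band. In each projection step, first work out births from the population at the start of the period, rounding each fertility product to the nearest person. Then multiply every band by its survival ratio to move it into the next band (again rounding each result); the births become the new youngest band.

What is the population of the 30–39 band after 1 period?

1676

— Period 1 —
Births: 1820 × 0.455 = 828
10–19: 1750 × 0.944 = 1652
20–29: 1780 × 0.947 = 1686
30–39: 1820 × 0.921 = 1676
40+: 1390 × 0.934 + 990 × 0.4 = 1298 + 396 = 1694
Population now: 0–9=828, 10–19=1652, 20–29=1686, 30–39=1676, 40+=1694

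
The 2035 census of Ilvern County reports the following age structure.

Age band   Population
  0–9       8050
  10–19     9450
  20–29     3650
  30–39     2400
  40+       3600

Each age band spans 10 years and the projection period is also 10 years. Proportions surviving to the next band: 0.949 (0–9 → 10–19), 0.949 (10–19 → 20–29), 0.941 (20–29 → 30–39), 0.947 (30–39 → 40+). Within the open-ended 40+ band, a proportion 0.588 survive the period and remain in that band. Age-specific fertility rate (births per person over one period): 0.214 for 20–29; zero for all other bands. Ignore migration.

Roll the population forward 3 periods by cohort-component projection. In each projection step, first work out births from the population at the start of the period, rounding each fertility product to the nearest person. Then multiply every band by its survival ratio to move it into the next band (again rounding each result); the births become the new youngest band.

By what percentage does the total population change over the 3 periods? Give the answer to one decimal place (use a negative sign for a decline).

-17.8

[period 1]
Births: 3650 * 0.214 = 781
10–19: 8050 * 0.949 = 7639
20–29: 9450 * 0.949 = 8968
30–39: 3650 * 0.941 = 3435
40+: 2400 * 0.947 + 3600 * 0.588 = 2273 + 2117 = 4390
End of period: [781, 7639, 8968, 3435, 4390]
[period 2]
Births: 8968 * 0.214 = 1919
10–19: 781 * 0.949 = 741
20–29: 7639 * 0.949 = 7249
30–39: 8968 * 0.941 = 8439
40+: 3435 * 0.947 + 4390 * 0.588 = 3253 + 2581 = 5834
End of period: [1919, 741, 7249, 8439, 5834]
[period 3]
Births: 7249 * 0.214 = 1551
10–19: 1919 * 0.949 = 1821
20–29: 741 * 0.949 = 703
30–39: 7249 * 0.941 = 6821
40+: 8439 * 0.947 + 5834 * 0.588 = 7992 + 3430 = 11422
End of period: [1551, 1821, 703, 6821, 11422]
Total: 27150 → 22318; change = -4832; percentage change = -17.8%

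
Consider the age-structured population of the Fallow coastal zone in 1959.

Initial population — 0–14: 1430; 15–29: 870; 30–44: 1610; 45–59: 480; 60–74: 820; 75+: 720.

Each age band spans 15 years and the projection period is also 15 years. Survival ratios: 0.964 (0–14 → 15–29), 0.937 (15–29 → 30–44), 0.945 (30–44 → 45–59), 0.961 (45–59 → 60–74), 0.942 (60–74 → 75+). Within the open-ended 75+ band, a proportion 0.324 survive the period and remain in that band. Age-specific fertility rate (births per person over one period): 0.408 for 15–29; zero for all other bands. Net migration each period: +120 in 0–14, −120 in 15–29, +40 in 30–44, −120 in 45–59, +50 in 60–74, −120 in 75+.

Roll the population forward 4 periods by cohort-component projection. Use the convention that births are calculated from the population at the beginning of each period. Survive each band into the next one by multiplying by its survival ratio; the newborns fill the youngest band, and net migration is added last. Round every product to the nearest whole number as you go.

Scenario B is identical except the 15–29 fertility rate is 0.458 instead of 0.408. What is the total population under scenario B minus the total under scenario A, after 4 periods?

— Period 1 —
Births: 870 × 0.408 = 355
15–29: 1430 × 0.964 = 1379
30–44: 870 × 0.937 = 815
45–59: 1610 × 0.945 = 1521
60–74: 480 × 0.961 = 461
75+: 820 × 0.942 + 720 × 0.324 = 772 + 233 = 1005
Net migration: 0–14 + 120 → 475; 15–29 − 120 → 1259; 30–44 + 40 → 855; 45–59 − 120 → 1401; 60–74 + 50 → 511; 75+ − 120 → 885
Giving 475 / 1259 / 855 / 1401 / 511 / 885.
— Period 2 —
Births: 1259 × 0.408 = 514
15–29: 475 × 0.964 = 458
30–44: 1259 × 0.937 = 1180
45–59: 855 × 0.945 = 808
60–74: 1401 × 0.961 = 1346
75+: 511 × 0.942 + 885 × 0.324 = 481 + 287 = 768
Net migration: 0–14 + 120 → 634; 15–29 − 120 → 338; 30–44 + 40 → 1220; 45–59 − 120 → 688; 60–74 + 50 → 1396; 75+ − 120 → 648
Giving 634 / 338 / 1220 / 688 / 1396 / 648.
— Period 3 —
Births: 338 × 0.408 = 138
15–29: 634 × 0.964 = 611
30–44: 338 × 0.937 = 317
45–59: 1220 × 0.945 = 1153
60–74: 688 × 0.961 = 661
75+: 1396 × 0.942 + 648 × 0.324 = 1315 + 210 = 1525
Net migration: 0–14 + 120 → 258; 15–29 − 120 → 491; 30–44 + 40 → 357; 45–59 − 120 → 1033; 60–74 + 50 → 711; 75+ − 120 → 1405
Giving 258 / 491 / 357 / 1033 / 711 / 1405.
— Period 4 —
Births: 491 × 0.408 = 200
15–29: 258 × 0.964 = 249
30–44: 491 × 0.937 = 460
45–59: 357 × 0.945 = 337
60–74: 1033 × 0.961 = 993
75+: 711 × 0.942 + 1405 × 0.324 = 670 + 455 = 1125
Net migration: 0–14 + 120 → 320; 15–29 − 120 → 129; 30–44 + 40 → 500; 45–59 − 120 → 217; 60–74 + 50 → 1043; 75+ − 120 → 1005
Giving 320 / 129 / 500 / 217 / 1043 / 1005.
Scenario A total after 4 periods: 3214
Scenario B projection —
— Period 1 —
Births: 870 × 0.458 = 398
15–29: 1430 × 0.964 = 1379
30–44: 870 × 0.937 = 815
45–59: 1610 × 0.945 = 1521
60–74: 480 × 0.961 = 461
75+: 820 × 0.942 + 720 × 0.324 = 772 + 233 = 1005
Net migration: 0–14 + 120 → 518; 15–29 − 120 → 1259; 30–44 + 40 → 855; 45–59 − 120 → 1401; 60–74 + 50 → 511; 75+ − 120 → 885
Giving 518 / 1259 / 855 / 1401 / 511 / 885.
— Period 2 —
Births: 1259 × 0.458 = 577
15–29: 518 × 0.964 = 499
30–44: 1259 × 0.937 = 1180
45–59: 855 × 0.945 = 808
60–74: 1401 × 0.961 = 1346
75+: 511 × 0.942 + 885 × 0.324 = 481 + 287 = 768
Net migration: 0–14 + 120 → 697; 15–29 − 120 → 379; 30–44 + 40 → 1220; 45–59 − 120 → 688; 60–74 + 50 → 1396; 75+ − 120 → 648
Giving 697 / 379 / 1220 / 688 / 1396 / 648.
— Period 3 —
Births: 379 × 0.458 = 174
15–29: 697 × 0.964 = 672
30–44: 379 × 0.937 = 355
45–59: 1220 × 0.945 = 1153
60–74: 688 × 0.961 = 661
75+: 1396 × 0.942 + 648 × 0.324 = 1315 + 210 = 1525
Net migration: 0–14 + 120 → 294; 15–29 − 120 → 552; 30–44 + 40 → 395; 45–59 − 120 → 1033; 60–74 + 50 → 711; 75+ − 120 → 1405
Giving 294 / 552 / 395 / 1033 / 711 / 1405.
— Period 4 —
Births: 552 × 0.458 = 253
15–29: 294 × 0.964 = 283
30–44: 552 × 0.937 = 517
45–59: 395 × 0.945 = 373
60–74: 1033 × 0.961 = 993
75+: 711 × 0.942 + 1405 × 0.324 = 670 + 455 = 1125
Net migration: 0–14 + 120 → 373; 15–29 − 120 → 163; 30–44 + 40 → 557; 45–59 − 120 → 253; 60–74 + 50 → 1043; 75+ − 120 → 1005
Giving 373 / 163 / 557 / 253 / 1043 / 1005.
Scenario B total after 4 periods: 3394
Difference B − A = 3394 − 3214 = 180

180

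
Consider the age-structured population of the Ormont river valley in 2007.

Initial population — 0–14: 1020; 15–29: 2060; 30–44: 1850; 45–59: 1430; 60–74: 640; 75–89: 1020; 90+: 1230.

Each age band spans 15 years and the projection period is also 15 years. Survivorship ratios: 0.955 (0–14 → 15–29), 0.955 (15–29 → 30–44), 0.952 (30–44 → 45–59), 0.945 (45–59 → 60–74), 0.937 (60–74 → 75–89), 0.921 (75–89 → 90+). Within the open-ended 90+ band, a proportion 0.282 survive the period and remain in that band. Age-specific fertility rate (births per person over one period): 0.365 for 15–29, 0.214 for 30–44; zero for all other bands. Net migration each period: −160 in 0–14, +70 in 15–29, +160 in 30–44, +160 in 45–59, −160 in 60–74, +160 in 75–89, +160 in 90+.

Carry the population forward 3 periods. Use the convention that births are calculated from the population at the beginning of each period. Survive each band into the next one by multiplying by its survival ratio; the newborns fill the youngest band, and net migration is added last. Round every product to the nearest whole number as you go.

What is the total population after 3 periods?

Call the groups 1 to 7, youngest first.
Period 1.
Births: 2060 × 0.365 = 752  |  1850 × 0.214 = 396 → 1148
Group 2: 1020 × 0.955 = 974
Group 3: 2060 × 0.955 = 1967
Group 4: 1850 × 0.952 = 1761
Group 5: 1430 × 0.945 = 1351
Group 6: 640 × 0.937 = 600
Group 7: 1020 × 0.921 + 1230 × 0.282 = 939 + 347 = 1286
Net migration: Group 1 − 160 → 988; Group 2 + 70 → 1044; Group 3 + 160 → 2127; Group 4 + 160 → 1921; Group 5 − 160 → 1191; Group 6 + 160 → 760; Group 7 + 160 → 1446
Population now: 0–14=988, 15–29=1044, 30–44=2127, 45–59=1921, 60–74=1191, 75–89=760, 90+=1446
Period 2.
Births: 1044 × 0.365 = 381  |  2127 × 0.214 = 455 → 836
Group 2: 988 × 0.955 = 944
Group 3: 1044 × 0.955 = 997
Group 4: 2127 × 0.952 = 2025
Group 5: 1921 × 0.945 = 1815
Group 6: 1191 × 0.937 = 1116
Group 7: 760 × 0.921 + 1446 × 0.282 = 700 + 408 = 1108
Net migration: Group 1 − 160 → 676; Group 2 + 70 → 1014; Group 3 + 160 → 1157; Group 4 + 160 → 2185; Group 5 − 160 → 1655; Group 6 + 160 → 1276; Group 7 + 160 → 1268
Population now: 0–14=676, 15–29=1014, 30–44=1157, 45–59=2185, 60–74=1655, 75–89=1276, 90+=1268
Period 3.
Births: 1014 × 0.365 = 370  |  1157 × 0.214 = 248 → 618
Group 2: 676 × 0.955 = 646
Group 3: 1014 × 0.955 = 968
Group 4: 1157 × 0.952 = 1101
Group 5: 2185 × 0.945 = 2065
Group 6: 1655 × 0.937 = 1551
Group 7: 1276 × 0.921 + 1268 × 0.282 = 1175 + 358 = 1533
Net migration: Group 1 − 160 → 458; Group 2 + 70 → 716; Group 3 + 160 → 1128; Group 4 + 160 → 1261; Group 5 − 160 → 1905; Group 6 + 160 → 1711; Group 7 + 160 → 1693
Population now: 0–14=458, 15–29=716, 30–44=1128, 45–59=1261, 60–74=1905, 75–89=1711, 90+=1693
Total after period 3: 458 + 716 + 1128 + 1261 + 1905 + 1711 + 1693 = 8872

8872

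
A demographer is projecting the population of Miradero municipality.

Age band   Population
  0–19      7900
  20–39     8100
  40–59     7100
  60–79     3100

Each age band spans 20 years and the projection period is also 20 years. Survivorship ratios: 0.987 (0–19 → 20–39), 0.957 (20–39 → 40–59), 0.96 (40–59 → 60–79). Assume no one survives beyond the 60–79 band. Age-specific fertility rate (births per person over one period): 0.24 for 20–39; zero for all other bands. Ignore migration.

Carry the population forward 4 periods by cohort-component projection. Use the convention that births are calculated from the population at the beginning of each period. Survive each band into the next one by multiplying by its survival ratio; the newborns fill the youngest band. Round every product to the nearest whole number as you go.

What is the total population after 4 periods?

4429

— Period 1 —
Births: 8100 * 0.24 = 1944
20–39: 7900 * 0.987 = 7797
40–59: 8100 * 0.957 = 7752
60–79: 7100 * 0.96 = 6816
End of period: [1944, 7797, 7752, 6816]
— Period 2 —
Births: 7797 * 0.24 = 1871
20–39: 1944 * 0.987 = 1919
40–59: 7797 * 0.957 = 7462
60–79: 7752 * 0.96 = 7442
End of period: [1871, 1919, 7462, 7442]
— Period 3 —
Births: 1919 * 0.24 = 461
20–39: 1871 * 0.987 = 1847
40–59: 1919 * 0.957 = 1836
60–79: 7462 * 0.96 = 7164
End of period: [461, 1847, 1836, 7164]
— Period 4 —
Births: 1847 * 0.24 = 443
20–39: 461 * 0.987 = 455
40–59: 1847 * 0.957 = 1768
60–79: 1836 * 0.96 = 1763
End of period: [443, 455, 1768, 1763]
Total after period 4: 443 + 455 + 1768 + 1763 = 4429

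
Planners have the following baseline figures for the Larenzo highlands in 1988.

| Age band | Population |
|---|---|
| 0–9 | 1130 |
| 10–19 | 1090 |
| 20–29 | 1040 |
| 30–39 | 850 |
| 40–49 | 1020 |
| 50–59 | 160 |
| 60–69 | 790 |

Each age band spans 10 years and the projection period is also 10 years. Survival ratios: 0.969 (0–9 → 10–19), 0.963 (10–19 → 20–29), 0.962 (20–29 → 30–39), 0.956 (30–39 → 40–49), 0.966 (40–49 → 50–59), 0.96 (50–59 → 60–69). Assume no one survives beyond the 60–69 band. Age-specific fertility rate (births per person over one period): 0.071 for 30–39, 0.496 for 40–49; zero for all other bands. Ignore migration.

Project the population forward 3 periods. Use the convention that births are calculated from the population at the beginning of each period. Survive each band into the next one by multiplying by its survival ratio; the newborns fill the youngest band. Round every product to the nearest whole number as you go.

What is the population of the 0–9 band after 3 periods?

Call the groups 1 to 7, youngest first.
Period 1.
Births: 850 × 0.071 = 60 ; 1020 × 0.496 = 506 → total 566
Group 2: 1130 × 0.969 = 1095
Group 3: 1090 × 0.963 = 1050
Group 4: 1040 × 0.962 = 1000
Group 5: 850 × 0.956 = 813
Group 6: 1020 × 0.966 = 985
Group 7: 160 × 0.96 = 154
Population now: 0–9=566, 10–19=1095, 20–29=1050, 30–39=1000, 40–49=813, 50–59=985, 60–69=154
Period 2.
Births: 1000 × 0.071 = 71 ; 813 × 0.496 = 403 → total 474
Group 2: 566 × 0.969 = 548
Group 3: 1095 × 0.963 = 1054
Group 4: 1050 × 0.962 = 1010
Group 5: 1000 × 0.956 = 956
Group 6: 813 × 0.966 = 785
Group 7: 985 × 0.96 = 946
Population now: 0–9=474, 10–19=548, 20–29=1054, 30–39=1010, 40–49=956, 50–59=785, 60–69=946
Period 3.
Births: 1010 × 0.071 = 72 ; 956 × 0.496 = 474 → total 546
Group 2: 474 × 0.969 = 459
Group 3: 548 × 0.963 = 528
Group 4: 1054 × 0.962 = 1014
Group 5: 1010 × 0.956 = 966
Group 6: 956 × 0.966 = 923
Group 7: 785 × 0.96 = 754
Population now: 0–9=546, 10–19=459, 20–29=528, 30–39=1014, 40–49=966, 50–59=923, 60–69=754

546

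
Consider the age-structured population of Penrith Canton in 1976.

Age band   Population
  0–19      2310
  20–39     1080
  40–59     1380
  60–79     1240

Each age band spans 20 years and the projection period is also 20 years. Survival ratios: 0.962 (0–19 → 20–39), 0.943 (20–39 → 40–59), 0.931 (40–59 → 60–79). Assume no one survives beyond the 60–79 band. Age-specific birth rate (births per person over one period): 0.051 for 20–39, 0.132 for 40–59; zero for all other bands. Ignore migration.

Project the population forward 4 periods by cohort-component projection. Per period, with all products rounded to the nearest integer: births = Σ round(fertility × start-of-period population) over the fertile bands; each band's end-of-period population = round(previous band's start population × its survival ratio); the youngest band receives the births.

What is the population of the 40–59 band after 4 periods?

224

Period 1.
Births: 1080 × 0.051 = 55, 1380 × 0.132 = 182 → total 237
20–39: 2310 × 0.962 = 2222
40–59: 1080 × 0.943 = 1018
60–79: 1380 × 0.931 = 1285
→ [237, 2222, 1018, 1285]
Period 2.
Births: 2222 × 0.051 = 113, 1018 × 0.132 = 134 → total 247
20–39: 237 × 0.962 = 228
40–59: 2222 × 0.943 = 2095
60–79: 1018 × 0.931 = 948
→ [247, 228, 2095, 948]
Period 3.
Births: 228 × 0.051 = 12, 2095 × 0.132 = 277 → total 289
20–39: 247 × 0.962 = 238
40–59: 228 × 0.943 = 215
60–79: 2095 × 0.931 = 1950
→ [289, 238, 215, 1950]
Period 4.
Births: 238 × 0.051 = 12, 215 × 0.132 = 28 → total 40
20–39: 289 × 0.962 = 278
40–59: 238 × 0.943 = 224
60–79: 215 × 0.931 = 200
→ [40, 278, 224, 200]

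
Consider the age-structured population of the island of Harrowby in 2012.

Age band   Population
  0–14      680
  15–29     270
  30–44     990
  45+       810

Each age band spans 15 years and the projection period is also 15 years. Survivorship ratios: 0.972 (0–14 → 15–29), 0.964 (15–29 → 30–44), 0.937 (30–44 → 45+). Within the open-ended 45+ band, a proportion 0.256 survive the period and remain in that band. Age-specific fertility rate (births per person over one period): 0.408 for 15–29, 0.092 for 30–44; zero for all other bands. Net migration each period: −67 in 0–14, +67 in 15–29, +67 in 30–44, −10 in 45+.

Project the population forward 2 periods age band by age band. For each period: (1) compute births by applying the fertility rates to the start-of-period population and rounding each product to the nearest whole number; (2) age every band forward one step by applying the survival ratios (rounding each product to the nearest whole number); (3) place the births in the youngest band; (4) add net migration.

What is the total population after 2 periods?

[period 1]
Births: 270 × 0.408 = 110 ; 990 × 0.092 = 91 → total 201
15–29: 680 × 0.972 = 661
30–44: 270 × 0.964 = 260
45+: 990 × 0.937 + 810 × 0.256 = 928 + 207 = 1135
Net migration: 0–14 − 67 → 134; 15–29 + 67 → 728; 30–44 + 67 → 327; 45+ − 10 → 1125
End of period: [134, 728, 327, 1125]
[period 2]
Births: 728 × 0.408 = 297 ; 327 × 0.092 = 30 → total 327
15–29: 134 × 0.972 = 130
30–44: 728 × 0.964 = 702
45+: 327 × 0.937 + 1125 × 0.256 = 306 + 288 = 594
Net migration: 0–14 − 67 → 260; 15–29 + 67 → 197; 30–44 + 67 → 769; 45+ − 10 → 584
End of period: [260, 197, 769, 584]
Total after period 2: 260 + 197 + 769 + 584 = 1810

1810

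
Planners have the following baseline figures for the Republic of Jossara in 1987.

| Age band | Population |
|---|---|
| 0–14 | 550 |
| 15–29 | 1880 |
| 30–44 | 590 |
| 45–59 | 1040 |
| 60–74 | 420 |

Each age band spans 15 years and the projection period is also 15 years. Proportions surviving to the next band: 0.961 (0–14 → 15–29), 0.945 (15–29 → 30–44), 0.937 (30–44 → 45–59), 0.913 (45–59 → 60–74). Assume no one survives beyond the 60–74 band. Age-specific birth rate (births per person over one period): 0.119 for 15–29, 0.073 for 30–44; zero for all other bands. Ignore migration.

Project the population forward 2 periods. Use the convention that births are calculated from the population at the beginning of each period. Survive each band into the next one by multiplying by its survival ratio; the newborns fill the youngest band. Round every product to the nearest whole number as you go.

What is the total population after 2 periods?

3120

— Period 1 —
Births: 1880 × 0.119 = 224 ; 590 × 0.073 = 43 — total 267
15–29: 550 × 0.961 = 529
30–44: 1880 × 0.945 = 1777
45–59: 590 × 0.937 = 553
60–74: 1040 × 0.913 = 950
→ [267, 529, 1777, 553, 950]
— Period 2 —
Births: 529 × 0.119 = 63 ; 1777 × 0.073 = 130 — total 193
15–29: 267 × 0.961 = 257
30–44: 529 × 0.945 = 500
45–59: 1777 × 0.937 = 1665
60–74: 553 × 0.913 = 505
→ [193, 257, 500, 1665, 505]
Total after period 2: 193 + 257 + 500 + 1665 + 505 = 3120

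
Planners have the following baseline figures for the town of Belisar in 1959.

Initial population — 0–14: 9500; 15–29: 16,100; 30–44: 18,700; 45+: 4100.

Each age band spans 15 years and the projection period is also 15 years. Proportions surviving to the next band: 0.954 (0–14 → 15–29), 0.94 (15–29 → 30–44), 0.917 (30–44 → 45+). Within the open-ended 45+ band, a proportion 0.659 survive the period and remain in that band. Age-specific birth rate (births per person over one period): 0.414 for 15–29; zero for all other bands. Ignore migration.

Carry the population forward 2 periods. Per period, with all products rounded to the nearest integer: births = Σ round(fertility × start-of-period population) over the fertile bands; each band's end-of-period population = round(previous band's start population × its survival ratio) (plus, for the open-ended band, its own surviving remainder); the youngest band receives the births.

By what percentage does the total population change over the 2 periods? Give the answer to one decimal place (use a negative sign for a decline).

-5.8

Period 1:
Births: 16100 × 0.414 = 6665
15–29: 9500 × 0.954 = 9063
30–44: 16100 × 0.94 = 15134
45+: 18700 × 0.917 + 4100 × 0.659 = 17148 + 2702 = 19850
Giving 6665 / 9063 / 15134 / 19850.
Period 2:
Births: 9063 × 0.414 = 3752
15–29: 6665 × 0.954 = 6358
30–44: 9063 × 0.94 = 8519
45+: 15134 × 0.917 + 19850 × 0.659 = 13878 + 13081 = 26959
Giving 3752 / 6358 / 8519 / 26959.
Total: 48400 → 45588; change = -2812; percentage change = -5.8%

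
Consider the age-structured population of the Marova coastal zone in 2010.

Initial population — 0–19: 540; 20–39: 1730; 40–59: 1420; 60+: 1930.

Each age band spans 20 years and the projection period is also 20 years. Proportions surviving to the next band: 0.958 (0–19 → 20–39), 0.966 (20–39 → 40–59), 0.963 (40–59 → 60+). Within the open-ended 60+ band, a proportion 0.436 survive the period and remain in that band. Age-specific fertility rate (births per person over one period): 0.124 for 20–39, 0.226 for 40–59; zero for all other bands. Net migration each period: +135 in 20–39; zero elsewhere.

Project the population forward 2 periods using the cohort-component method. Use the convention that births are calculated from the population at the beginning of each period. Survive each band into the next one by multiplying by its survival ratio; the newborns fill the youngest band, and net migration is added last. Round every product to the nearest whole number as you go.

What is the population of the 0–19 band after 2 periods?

— Period 1 —
Births: 1730 × 0.124 = 215  |  1420 × 0.226 = 321 → 536
20–39: 540 × 0.958 = 517
40–59: 1730 × 0.966 = 1671
60+: 1420 × 0.963 + 1930 × 0.436 = 1367 + 841 = 2208
Net migration: 20–39 + 135 → 652
→ [536, 652, 1671, 2208]
— Period 2 —
Births: 652 × 0.124 = 81  |  1671 × 0.226 = 378 → 459
20–39: 536 × 0.958 = 513
40–59: 652 × 0.966 = 630
60+: 1671 × 0.963 + 2208 × 0.436 = 1609 + 963 = 2572
Net migration: 20–39 + 135 → 648
→ [459, 648, 630, 2572]

459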